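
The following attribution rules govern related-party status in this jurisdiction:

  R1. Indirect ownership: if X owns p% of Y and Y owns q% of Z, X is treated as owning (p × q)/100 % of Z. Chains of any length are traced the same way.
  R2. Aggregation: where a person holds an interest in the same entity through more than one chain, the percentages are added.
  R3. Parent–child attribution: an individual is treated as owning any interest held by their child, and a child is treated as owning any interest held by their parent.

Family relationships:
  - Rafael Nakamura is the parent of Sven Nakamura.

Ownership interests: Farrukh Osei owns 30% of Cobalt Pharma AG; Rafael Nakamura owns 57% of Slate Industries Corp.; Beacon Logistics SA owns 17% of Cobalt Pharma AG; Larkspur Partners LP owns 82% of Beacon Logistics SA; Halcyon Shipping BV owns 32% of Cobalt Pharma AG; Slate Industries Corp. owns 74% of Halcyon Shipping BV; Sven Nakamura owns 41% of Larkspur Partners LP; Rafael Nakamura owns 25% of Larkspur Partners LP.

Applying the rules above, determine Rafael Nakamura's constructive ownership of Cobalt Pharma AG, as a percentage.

By parent–child attribution (R3), Rafael Nakamura is treated as also owning Sven Nakamura's interest in Larkspur Partners LP, giving 25% + 41% = 66%.
Chain via Slate Industries Corp. → Halcyon Shipping BV (R1): 57% × 74% × 32% = 13.4976% of Cobalt Pharma AG.
Chain via Larkspur Partners LP → Beacon Logistics SA (R1): 66% × 82% × 17% = 9.2004% of Cobalt Pharma AG.
Aggregating (R2): 13.4976% + 9.2004% = 22.698%.

22.698%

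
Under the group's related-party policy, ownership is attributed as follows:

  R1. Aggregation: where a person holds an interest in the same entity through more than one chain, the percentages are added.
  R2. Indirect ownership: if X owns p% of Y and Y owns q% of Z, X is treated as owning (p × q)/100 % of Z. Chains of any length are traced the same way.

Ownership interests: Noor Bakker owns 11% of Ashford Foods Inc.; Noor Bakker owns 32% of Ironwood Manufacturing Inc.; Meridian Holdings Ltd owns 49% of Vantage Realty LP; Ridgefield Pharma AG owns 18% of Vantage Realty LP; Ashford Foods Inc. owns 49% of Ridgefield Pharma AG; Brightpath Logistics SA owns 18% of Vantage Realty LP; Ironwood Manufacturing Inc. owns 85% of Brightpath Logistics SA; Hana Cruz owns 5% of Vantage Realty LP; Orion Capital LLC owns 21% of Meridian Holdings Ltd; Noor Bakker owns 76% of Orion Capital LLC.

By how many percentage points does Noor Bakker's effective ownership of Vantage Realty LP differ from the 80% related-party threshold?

66.3134

Chain via Ironwood Manufacturing Inc. → Brightpath Logistics SA (R2): 32% × 85% × 18% = 4.896% of Vantage Realty LP.
Chain via Ashford Foods Inc. → Ridgefield Pharma AG (R2): 11% × 49% × 18% = 0.9702% of Vantage Realty LP.
Chain via Orion Capital LLC → Meridian Holdings Ltd (R2): 76% × 21% × 49% = 7.8204% of Vantage Realty LP.
Aggregating (R1): 4.896% + 0.9702% + 7.8204% = 13.6866%.
13.6866% falls short of the 80% threshold by 66.3134 percentage points.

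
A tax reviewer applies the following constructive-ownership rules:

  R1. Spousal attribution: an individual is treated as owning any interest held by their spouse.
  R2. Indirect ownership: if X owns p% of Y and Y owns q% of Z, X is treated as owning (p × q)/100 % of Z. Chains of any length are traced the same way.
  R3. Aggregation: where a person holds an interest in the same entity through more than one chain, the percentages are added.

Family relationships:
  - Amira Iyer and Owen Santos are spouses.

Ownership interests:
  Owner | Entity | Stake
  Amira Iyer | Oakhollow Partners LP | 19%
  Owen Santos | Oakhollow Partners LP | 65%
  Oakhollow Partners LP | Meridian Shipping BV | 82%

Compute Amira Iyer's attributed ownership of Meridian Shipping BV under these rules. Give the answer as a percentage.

By spousal attribution (R1), Amira Iyer is treated as also owning Owen Santos's interest in Oakhollow Partners LP, giving 19% + 65% = 84%.
Chain via Oakhollow Partners LP (R2): 84% × 82% = 68.88% of Meridian Shipping BV.

68.88%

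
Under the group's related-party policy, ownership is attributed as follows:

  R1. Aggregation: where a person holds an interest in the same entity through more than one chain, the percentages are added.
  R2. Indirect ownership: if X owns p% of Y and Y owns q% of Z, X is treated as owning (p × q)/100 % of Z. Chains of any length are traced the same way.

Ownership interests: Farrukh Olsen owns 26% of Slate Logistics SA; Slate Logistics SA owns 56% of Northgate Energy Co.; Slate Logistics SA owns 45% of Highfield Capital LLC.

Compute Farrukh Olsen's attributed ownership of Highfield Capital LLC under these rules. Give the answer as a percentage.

11.7%

Chain via Slate Logistics SA (R2): 26% × 45% = 11.7% of Highfield Capital LLC.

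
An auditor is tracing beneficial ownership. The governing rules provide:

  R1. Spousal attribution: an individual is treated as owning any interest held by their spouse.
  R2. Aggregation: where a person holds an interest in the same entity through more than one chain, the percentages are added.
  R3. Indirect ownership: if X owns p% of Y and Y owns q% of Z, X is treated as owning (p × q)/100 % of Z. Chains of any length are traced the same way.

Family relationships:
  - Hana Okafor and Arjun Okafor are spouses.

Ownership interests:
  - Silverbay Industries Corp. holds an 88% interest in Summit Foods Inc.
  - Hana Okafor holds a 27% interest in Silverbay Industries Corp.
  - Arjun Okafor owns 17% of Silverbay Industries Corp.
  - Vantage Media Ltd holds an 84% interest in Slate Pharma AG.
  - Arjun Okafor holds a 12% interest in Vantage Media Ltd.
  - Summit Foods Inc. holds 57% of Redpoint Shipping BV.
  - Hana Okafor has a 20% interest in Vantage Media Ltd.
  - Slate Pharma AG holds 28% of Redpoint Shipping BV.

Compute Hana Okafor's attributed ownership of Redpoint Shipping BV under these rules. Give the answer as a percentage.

By spousal attribution (R1), Hana Okafor is treated as also owning Arjun Okafor's interest in Silverbay Industries Corp, giving 27% + 17% = 44%.
By spousal attribution (R1), Hana Okafor is treated as also owning Arjun Okafor's interest in Vantage Media Ltd, giving 20% + 12% = 32%.
Chain via Silverbay Industries Corp. → Summit Foods Inc. (R3): 44% × 88% × 57% = 22.0704% of Redpoint Shipping BV.
Chain via Vantage Media Ltd → Slate Pharma AG (R3): 32% × 84% × 28% = 7.5264% of Redpoint Shipping BV.
Aggregating (R2): 22.0704% + 7.5264% = 29.5968%.

29.5968%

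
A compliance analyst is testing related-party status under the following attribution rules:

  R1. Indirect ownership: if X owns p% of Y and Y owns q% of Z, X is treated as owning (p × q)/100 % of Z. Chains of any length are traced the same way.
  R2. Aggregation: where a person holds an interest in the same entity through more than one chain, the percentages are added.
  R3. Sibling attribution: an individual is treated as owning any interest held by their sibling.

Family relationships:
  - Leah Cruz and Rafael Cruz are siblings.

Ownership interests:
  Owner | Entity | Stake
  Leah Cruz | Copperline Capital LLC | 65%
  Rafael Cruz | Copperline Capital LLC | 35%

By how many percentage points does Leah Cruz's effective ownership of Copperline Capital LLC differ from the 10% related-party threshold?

90

By sibling attribution (R3), Leah Cruz is treated as also owning Rafael Cruz's interest in Copperline Capital LLC, giving 65% + 35% = 100%.
Direct interest in Copperline Capital LLC: 100%.
100% exceeds the 10% threshold by 90 percentage points.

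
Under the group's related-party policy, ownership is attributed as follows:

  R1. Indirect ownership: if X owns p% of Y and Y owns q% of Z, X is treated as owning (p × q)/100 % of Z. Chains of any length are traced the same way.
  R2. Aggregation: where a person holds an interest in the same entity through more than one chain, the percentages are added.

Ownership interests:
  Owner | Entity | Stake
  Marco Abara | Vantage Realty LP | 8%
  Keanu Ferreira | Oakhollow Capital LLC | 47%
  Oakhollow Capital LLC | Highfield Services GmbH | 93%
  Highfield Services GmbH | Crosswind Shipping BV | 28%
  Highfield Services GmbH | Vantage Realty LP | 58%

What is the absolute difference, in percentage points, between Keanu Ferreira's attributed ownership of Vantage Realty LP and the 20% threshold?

Chain via Oakhollow Capital LLC → Highfield Services GmbH (R1): 47% × 93% × 58% = 25.3518% of Vantage Realty LP.
25.3518% exceeds the 20% threshold by 5.3518 percentage points.

5.3518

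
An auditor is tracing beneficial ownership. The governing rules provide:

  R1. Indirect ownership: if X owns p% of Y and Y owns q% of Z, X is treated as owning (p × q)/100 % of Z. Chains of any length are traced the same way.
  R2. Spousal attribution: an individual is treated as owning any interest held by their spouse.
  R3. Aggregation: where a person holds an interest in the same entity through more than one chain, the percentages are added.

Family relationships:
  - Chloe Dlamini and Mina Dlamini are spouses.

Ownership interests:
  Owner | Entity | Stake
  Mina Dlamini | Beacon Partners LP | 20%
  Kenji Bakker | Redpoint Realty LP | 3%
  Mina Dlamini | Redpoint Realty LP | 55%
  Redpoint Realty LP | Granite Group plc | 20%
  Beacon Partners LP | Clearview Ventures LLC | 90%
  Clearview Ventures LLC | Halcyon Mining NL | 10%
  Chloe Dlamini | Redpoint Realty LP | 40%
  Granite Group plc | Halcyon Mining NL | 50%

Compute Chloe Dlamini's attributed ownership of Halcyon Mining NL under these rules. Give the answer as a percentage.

By spousal attribution (R2), Chloe Dlamini is treated as also owning Mina Dlamini's interest in Redpoint Realty LP, giving 40% + 55% = 95%.
By spousal attribution (R2), Chloe Dlamini is treated as owning Mina Dlamini's 20% interest in Beacon Partners LP.
Chain via Redpoint Realty LP → Granite Group plc (R1): 95% × 20% × 50% = 9.5% of Halcyon Mining NL.
Chain via Beacon Partners LP → Clearview Ventures LLC (R1): 20% × 90% × 10% = 1.8% of Halcyon Mining NL.
Aggregating (R3): 9.5% + 1.8% = 11.3%.

11.3%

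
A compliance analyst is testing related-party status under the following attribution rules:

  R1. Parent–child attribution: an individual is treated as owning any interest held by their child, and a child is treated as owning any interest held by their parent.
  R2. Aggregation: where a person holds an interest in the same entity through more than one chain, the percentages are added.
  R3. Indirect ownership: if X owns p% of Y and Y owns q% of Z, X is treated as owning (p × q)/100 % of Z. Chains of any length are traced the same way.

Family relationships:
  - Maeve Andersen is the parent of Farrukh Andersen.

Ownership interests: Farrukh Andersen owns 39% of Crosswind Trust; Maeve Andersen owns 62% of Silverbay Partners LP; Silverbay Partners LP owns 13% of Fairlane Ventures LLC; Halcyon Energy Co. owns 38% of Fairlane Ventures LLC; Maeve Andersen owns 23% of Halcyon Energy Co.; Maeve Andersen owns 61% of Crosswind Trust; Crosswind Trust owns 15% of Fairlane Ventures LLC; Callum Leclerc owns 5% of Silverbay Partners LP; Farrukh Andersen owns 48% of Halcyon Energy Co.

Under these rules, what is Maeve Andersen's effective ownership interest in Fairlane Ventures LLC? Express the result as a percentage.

50.04%

By parent–child attribution (R1), Maeve Andersen is treated as also owning Farrukh Andersen's interest in Halcyon Energy Co, giving 23% + 48% = 71%.
By parent–child attribution (R1), Maeve Andersen is treated as also owning Farrukh Andersen's interest in Crosswind Trust, giving 61% + 39% = 100%.
Chain via Halcyon Energy Co. (R3): 71% × 38% = 26.98% of Fairlane Ventures LLC.
Chain via Crosswind Trust (R3): 100% × 15% = 15% of Fairlane Ventures LLC.
Chain via Silverbay Partners LP (R3): 62% × 13% = 8.06% of Fairlane Ventures LLC.
Aggregating (R2): 26.98% + 15% + 8.06% = 50.04%.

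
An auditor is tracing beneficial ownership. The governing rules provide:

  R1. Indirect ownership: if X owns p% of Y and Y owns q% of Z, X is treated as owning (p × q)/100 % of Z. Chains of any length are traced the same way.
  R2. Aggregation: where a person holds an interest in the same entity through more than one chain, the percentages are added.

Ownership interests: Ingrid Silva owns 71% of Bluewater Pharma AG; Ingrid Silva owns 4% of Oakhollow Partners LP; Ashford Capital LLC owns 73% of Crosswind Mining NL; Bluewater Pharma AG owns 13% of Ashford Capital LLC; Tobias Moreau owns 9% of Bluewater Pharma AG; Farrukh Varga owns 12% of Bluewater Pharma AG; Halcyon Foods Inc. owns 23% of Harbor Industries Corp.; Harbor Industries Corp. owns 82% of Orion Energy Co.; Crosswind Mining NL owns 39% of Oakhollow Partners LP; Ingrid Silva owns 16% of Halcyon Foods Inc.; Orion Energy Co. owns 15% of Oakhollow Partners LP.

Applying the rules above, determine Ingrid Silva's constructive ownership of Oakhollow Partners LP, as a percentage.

7.080421%

Chain via Halcyon Foods Inc. → Harbor Industries Corp. → Orion Energy Co. (R1): 16% × 23% × 82% × 15% = 0.45264% of Oakhollow Partners LP.
Chain via Bluewater Pharma AG → Ashford Capital LLC → Crosswind Mining NL (R1): 71% × 13% × 73% × 39% = 2.627781% of Oakhollow Partners LP.
Direct interest in Oakhollow Partners LP: 4%.
Aggregating (R2): 0.45264% + 2.627781% + 4% = 7.080421%.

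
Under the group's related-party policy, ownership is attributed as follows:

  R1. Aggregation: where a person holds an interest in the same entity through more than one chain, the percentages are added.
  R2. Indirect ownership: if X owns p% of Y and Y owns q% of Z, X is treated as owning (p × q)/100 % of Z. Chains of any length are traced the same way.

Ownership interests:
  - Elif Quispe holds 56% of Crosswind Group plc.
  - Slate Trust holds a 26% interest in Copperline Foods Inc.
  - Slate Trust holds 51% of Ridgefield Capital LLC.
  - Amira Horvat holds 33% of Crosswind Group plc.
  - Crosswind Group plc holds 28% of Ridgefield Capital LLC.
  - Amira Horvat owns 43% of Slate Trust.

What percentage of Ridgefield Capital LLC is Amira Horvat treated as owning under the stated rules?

Chain via Crosswind Group plc (R2): 33% × 28% = 9.24% of Ridgefield Capital LLC.
Chain via Slate Trust (R2): 43% × 51% = 21.93% of Ridgefield Capital LLC.
Aggregating (R1): 9.24% + 21.93% = 31.17%.

31.17%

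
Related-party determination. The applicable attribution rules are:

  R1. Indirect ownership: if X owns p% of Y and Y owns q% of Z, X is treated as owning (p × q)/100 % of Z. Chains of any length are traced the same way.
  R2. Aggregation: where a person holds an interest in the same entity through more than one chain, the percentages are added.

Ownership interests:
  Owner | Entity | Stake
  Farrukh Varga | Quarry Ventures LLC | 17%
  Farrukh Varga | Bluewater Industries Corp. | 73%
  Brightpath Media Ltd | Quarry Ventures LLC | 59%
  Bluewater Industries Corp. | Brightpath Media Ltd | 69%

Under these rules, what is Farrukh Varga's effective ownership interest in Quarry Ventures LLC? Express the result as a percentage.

Chain via Bluewater Industries Corp. → Brightpath Media Ltd (R1): 73% × 69% × 59% = 29.7183% of Quarry Ventures LLC.
Direct interest in Quarry Ventures LLC: 17%.
Aggregating (R2): 29.7183% + 17% = 46.7183%.

46.7183%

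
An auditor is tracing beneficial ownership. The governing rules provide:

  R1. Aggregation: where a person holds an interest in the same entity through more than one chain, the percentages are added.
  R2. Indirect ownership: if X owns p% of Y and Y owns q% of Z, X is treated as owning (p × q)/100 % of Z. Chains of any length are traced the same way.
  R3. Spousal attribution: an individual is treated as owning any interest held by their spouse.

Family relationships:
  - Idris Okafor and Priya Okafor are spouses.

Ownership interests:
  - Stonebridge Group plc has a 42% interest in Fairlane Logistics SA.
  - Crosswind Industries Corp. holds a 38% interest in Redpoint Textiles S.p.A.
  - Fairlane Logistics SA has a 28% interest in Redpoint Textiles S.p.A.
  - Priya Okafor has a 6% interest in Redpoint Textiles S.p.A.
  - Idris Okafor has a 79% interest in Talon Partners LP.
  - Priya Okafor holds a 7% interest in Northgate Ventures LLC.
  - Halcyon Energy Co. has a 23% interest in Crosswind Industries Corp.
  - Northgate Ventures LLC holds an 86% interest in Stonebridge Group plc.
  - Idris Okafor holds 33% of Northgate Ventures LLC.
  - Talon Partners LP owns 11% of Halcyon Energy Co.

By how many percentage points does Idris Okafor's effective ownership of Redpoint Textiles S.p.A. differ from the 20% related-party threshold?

By spousal attribution (R3), Idris Okafor is treated as also owning Priya Okafor's interest in Northgate Ventures LLC, giving 33% + 7% = 40%.
By spousal attribution (R3), Idris Okafor is treated as owning Priya Okafor's 6% interest in Redpoint Textiles S.p.A.
Chain via Talon Partners LP → Halcyon Energy Co. → Crosswind Industries Corp. (R2): 79% × 11% × 23% × 38% = 0.759506% of Redpoint Textiles S.p.A.
Chain via Northgate Ventures LLC → Stonebridge Group plc → Fairlane Logistics SA (R2): 40% × 86% × 42% × 28% = 4.04544% of Redpoint Textiles S.p.A.
Direct interest in Redpoint Textiles S.p.A: 6%.
Aggregating (R1): 0.759506% + 4.04544% + 6% = 10.804946%.
10.804946% falls short of the 20% threshold by 9.195054 percentage points.

9.195054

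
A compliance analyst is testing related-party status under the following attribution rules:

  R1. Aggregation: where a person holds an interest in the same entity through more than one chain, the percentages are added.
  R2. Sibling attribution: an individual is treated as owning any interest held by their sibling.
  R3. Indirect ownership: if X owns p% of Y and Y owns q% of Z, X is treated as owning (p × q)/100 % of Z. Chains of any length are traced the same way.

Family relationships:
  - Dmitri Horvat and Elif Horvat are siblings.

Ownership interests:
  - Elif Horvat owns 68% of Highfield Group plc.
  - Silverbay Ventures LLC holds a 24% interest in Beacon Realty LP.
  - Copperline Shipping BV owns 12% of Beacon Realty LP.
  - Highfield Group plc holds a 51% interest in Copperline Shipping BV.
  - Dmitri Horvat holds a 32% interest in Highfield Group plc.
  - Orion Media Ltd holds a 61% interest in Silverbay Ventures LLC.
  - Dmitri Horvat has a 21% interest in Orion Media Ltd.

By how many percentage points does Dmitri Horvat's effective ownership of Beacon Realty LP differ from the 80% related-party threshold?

70.8056

By sibling attribution (R2), Dmitri Horvat is treated as also owning Elif Horvat's interest in Highfield Group plc, giving 32% + 68% = 100%.
Chain via Highfield Group plc → Copperline Shipping BV (R3): 100% × 51% × 12% = 6.12% of Beacon Realty LP.
Chain via Orion Media Ltd → Silverbay Ventures LLC (R3): 21% × 61% × 24% = 3.0744% of Beacon Realty LP.
Aggregating (R1): 6.12% + 3.0744% = 9.1944%.
9.1944% falls short of the 80% threshold by 70.8056 percentage points.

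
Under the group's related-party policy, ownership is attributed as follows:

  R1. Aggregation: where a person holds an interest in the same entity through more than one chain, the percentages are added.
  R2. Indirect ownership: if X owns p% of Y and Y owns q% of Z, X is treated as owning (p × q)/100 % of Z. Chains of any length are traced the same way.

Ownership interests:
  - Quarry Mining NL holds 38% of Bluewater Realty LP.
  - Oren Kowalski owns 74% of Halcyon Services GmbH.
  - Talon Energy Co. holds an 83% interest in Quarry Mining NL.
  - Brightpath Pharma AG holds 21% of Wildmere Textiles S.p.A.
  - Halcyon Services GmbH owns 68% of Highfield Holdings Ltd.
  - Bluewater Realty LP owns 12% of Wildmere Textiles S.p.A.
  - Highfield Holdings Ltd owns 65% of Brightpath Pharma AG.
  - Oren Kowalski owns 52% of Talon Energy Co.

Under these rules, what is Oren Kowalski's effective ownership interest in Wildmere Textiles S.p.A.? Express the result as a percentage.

8.836776%

Chain via Talon Energy Co. → Quarry Mining NL → Bluewater Realty LP (R2): 52% × 83% × 38% × 12% = 1.968096% of Wildmere Textiles S.p.A.
Chain via Halcyon Services GmbH → Highfield Holdings Ltd → Brightpath Pharma AG (R2): 74% × 68% × 65% × 21% = 6.86868% of Wildmere Textiles S.p.A.
Aggregating (R1): 1.968096% + 6.86868% = 8.836776%.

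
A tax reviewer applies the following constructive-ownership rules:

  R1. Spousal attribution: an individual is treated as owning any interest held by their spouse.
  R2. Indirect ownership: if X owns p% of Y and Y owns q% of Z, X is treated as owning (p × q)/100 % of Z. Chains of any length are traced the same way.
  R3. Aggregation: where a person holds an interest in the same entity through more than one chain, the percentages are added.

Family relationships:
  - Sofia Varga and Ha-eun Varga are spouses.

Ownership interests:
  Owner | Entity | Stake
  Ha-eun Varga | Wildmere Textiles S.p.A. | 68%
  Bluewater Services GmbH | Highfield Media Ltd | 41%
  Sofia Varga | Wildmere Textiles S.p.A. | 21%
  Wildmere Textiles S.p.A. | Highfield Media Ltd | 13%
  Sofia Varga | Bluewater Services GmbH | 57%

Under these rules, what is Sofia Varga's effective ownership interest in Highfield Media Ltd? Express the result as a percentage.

34.94%

By spousal attribution (R1), Sofia Varga is treated as also owning Ha-eun Varga's interest in Wildmere Textiles S.p.A, giving 21% + 68% = 89%.
Chain via Wildmere Textiles S.p.A. (R2): 89% × 13% = 11.57% of Highfield Media Ltd.
Chain via Bluewater Services GmbH (R2): 57% × 41% = 23.37% of Highfield Media Ltd.
Aggregating (R3): 11.57% + 23.37% = 34.94%.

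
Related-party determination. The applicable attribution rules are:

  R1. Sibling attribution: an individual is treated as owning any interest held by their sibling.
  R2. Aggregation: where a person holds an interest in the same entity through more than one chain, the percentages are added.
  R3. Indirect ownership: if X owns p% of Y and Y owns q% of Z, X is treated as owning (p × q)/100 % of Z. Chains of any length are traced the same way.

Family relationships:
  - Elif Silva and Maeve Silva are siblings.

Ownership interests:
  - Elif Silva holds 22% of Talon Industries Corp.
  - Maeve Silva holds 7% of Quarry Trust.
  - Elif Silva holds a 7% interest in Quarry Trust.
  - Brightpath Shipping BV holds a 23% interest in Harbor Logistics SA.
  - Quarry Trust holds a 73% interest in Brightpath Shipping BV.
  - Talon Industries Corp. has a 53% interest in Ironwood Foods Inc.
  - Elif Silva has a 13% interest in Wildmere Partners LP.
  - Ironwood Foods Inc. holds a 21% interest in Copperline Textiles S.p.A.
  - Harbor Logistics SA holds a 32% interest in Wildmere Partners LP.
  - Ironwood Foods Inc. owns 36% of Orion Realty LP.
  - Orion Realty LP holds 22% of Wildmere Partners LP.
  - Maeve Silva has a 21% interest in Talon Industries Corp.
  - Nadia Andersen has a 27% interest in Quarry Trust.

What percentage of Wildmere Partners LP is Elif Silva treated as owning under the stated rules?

By sibling attribution (R1), Elif Silva is treated as also owning Maeve Silva's interest in Talon Industries Corp, giving 22% + 21% = 43%.
By sibling attribution (R1), Elif Silva is treated as also owning Maeve Silva's interest in Quarry Trust, giving 7% + 7% = 14%.
Chain via Talon Industries Corp. → Ironwood Foods Inc. → Orion Realty LP (R3): 43% × 53% × 36% × 22% = 1.804968% of Wildmere Partners LP.
Chain via Quarry Trust → Brightpath Shipping BV → Harbor Logistics SA (R3): 14% × 73% × 23% × 32% = 0.752192% of Wildmere Partners LP.
Direct interest in Wildmere Partners LP: 13%.
Aggregating (R2): 1.804968% + 0.752192% + 13% = 15.55716%.

15.55716%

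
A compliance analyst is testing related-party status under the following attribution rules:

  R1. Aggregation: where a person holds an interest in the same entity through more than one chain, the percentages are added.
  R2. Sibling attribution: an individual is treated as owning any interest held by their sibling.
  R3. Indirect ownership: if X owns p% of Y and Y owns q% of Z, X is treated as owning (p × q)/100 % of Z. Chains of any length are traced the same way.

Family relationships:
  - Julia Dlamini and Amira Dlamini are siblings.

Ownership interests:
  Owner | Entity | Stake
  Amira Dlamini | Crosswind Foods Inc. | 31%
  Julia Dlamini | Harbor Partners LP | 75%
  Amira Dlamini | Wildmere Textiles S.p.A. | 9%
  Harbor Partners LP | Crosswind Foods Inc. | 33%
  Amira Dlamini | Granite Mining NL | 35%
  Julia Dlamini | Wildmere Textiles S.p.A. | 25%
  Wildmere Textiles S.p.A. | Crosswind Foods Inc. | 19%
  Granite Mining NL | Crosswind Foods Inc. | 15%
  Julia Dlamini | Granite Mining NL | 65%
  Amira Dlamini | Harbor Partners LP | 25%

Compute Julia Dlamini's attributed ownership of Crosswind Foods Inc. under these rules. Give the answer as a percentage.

By sibling attribution (R2), Julia Dlamini is treated as also owning Amira Dlamini's interest in Harbor Partners LP, giving 75% + 25% = 100%.
By sibling attribution (R2), Julia Dlamini is treated as also owning Amira Dlamini's interest in Granite Mining NL, giving 65% + 35% = 100%.
By sibling attribution (R2), Julia Dlamini is treated as also owning Amira Dlamini's interest in Wildmere Textiles S.p.A, giving 25% + 9% = 34%.
By sibling attribution (R2), Julia Dlamini is treated as owning Amira Dlamini's 31% interest in Crosswind Foods Inc.
Chain via Harbor Partners LP (R3): 100% × 33% = 33% of Crosswind Foods Inc.
Chain via Granite Mining NL (R3): 100% × 15% = 15% of Crosswind Foods Inc.
Chain via Wildmere Textiles S.p.A. (R3): 34% × 19% = 6.46% of Crosswind Foods Inc.
Direct interest in Crosswind Foods Inc: 31%.
Aggregating (R1): 33% + 15% + 6.46% + 31% = 85.46%.

85.46%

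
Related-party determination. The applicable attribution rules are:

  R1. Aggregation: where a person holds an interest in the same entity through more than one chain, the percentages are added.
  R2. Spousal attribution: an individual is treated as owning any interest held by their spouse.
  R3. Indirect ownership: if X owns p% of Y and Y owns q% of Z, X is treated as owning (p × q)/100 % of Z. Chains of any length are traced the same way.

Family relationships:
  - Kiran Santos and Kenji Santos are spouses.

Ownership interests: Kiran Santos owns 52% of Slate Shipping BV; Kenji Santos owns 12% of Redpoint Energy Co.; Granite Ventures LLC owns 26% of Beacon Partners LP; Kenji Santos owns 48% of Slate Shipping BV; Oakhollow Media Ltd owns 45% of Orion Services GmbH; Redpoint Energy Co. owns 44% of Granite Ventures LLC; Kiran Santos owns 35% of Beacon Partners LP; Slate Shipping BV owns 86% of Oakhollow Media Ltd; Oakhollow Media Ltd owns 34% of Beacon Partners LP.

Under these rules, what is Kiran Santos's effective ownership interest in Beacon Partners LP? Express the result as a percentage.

65.6128%

By spousal attribution (R2), Kiran Santos is treated as also owning Kenji Santos's interest in Slate Shipping BV, giving 52% + 48% = 100%.
By spousal attribution (R2), Kiran Santos is treated as owning Kenji Santos's 12% interest in Redpoint Energy Co.
Chain via Slate Shipping BV → Oakhollow Media Ltd (R3): 100% × 86% × 34% = 29.24% of Beacon Partners LP.
Direct interest in Beacon Partners LP: 35%.
Chain via Redpoint Energy Co. → Granite Ventures LLC (R3): 12% × 44% × 26% = 1.3728% of Beacon Partners LP.
Aggregating (R1): 29.24% + 35% + 1.3728% = 65.6128%.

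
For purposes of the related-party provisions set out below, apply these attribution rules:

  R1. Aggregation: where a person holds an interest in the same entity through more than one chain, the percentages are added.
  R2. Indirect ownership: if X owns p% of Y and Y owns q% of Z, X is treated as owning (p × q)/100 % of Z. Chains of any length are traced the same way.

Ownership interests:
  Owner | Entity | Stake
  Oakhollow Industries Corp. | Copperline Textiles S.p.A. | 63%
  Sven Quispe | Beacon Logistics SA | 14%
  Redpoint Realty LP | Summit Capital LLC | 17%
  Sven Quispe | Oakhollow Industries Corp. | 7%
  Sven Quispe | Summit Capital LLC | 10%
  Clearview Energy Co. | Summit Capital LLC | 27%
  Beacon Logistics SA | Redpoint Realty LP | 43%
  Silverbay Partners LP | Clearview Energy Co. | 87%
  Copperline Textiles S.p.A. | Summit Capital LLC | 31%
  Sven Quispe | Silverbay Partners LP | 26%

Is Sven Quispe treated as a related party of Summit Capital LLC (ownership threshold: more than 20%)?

No

Chain via Silverbay Partners LP → Clearview Energy Co. (R2): 26% × 87% × 27% = 6.1074% of Summit Capital LLC.
Chain via Oakhollow Industries Corp. → Copperline Textiles S.p.A. (R2): 7% × 63% × 31% = 1.3671% of Summit Capital LLC.
Chain via Beacon Logistics SA → Redpoint Realty LP (R2): 14% × 43% × 17% = 1.0234% of Summit Capital LLC.
Direct interest in Summit Capital LLC: 10%.
Aggregating (R1): 6.1074% + 1.3671% + 1.0234% + 10% = 18.4979%.
18.4979% does not exceed the 20% threshold, so Sven is not a related party to Summit Capital LLC.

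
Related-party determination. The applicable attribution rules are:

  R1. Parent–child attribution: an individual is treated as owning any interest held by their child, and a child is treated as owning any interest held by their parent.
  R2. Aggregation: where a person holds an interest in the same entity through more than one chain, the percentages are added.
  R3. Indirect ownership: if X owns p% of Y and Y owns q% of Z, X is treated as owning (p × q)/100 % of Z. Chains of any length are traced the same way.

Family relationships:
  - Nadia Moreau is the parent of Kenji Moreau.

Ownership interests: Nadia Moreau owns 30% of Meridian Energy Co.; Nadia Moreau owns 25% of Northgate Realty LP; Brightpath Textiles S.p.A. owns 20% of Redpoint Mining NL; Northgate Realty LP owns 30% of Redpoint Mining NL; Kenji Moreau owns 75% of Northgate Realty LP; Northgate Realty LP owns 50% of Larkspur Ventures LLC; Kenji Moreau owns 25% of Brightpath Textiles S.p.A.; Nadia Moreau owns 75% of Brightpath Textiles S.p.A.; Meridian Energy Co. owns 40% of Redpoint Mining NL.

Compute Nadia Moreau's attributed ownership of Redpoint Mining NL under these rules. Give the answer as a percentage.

62%

By parent–child attribution (R1), Nadia Moreau is treated as also owning Kenji Moreau's interest in Northgate Realty LP, giving 25% + 75% = 100%.
By parent–child attribution (R1), Nadia Moreau is treated as also owning Kenji Moreau's interest in Brightpath Textiles S.p.A, giving 75% + 25% = 100%.
Chain via Northgate Realty LP (R3): 100% × 30% = 30% of Redpoint Mining NL.
Chain via Brightpath Textiles S.p.A. (R3): 100% × 20% = 20% of Redpoint Mining NL.
Chain via Meridian Energy Co. (R3): 30% × 40% = 12% of Redpoint Mining NL.
Aggregating (R2): 30% + 20% + 12% = 62%.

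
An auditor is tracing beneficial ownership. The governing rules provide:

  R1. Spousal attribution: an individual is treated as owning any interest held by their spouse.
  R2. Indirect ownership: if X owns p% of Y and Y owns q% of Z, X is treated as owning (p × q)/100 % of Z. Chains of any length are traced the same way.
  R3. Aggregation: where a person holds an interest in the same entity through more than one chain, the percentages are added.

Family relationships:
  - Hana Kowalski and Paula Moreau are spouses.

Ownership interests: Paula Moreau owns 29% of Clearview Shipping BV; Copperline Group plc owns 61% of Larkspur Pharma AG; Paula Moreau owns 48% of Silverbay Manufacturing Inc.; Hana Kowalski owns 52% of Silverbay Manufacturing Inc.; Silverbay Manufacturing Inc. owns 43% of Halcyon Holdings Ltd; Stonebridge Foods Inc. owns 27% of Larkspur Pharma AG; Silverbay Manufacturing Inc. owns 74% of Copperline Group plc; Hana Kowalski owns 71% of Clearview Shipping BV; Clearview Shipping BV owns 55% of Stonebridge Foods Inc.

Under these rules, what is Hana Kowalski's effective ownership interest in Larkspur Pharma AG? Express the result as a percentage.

59.99%

By spousal attribution (R1), Hana Kowalski is treated as also owning Paula Moreau's interest in Silverbay Manufacturing Inc, giving 52% + 48% = 100%.
By spousal attribution (R1), Hana Kowalski is treated as also owning Paula Moreau's interest in Clearview Shipping BV, giving 71% + 29% = 100%.
Chain via Silverbay Manufacturing Inc. → Copperline Group plc (R2): 100% × 74% × 61% = 45.14% of Larkspur Pharma AG.
Chain via Clearview Shipping BV → Stonebridge Foods Inc. (R2): 100% × 55% × 27% = 14.85% of Larkspur Pharma AG.
Aggregating (R3): 45.14% + 14.85% = 59.99%.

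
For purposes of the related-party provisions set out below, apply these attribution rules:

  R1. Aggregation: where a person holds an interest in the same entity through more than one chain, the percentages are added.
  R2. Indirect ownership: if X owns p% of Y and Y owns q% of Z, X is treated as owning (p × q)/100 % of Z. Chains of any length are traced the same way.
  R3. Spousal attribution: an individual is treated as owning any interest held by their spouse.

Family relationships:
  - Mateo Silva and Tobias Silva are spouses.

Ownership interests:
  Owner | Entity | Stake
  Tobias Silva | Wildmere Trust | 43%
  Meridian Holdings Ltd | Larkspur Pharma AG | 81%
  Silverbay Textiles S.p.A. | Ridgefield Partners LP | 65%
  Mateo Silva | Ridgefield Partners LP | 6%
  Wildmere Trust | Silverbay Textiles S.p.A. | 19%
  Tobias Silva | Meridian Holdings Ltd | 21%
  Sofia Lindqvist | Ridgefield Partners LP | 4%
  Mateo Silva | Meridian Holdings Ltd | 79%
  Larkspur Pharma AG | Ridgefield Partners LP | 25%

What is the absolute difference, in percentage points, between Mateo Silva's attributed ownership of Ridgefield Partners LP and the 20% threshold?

By spousal attribution (R3), Mateo Silva is treated as also owning Tobias Silva's interest in Meridian Holdings Ltd, giving 79% + 21% = 100%.
By spousal attribution (R3), Mateo Silva is treated as owning Tobias Silva's 43% interest in Wildmere Trust.
Chain via Meridian Holdings Ltd → Larkspur Pharma AG (R2): 100% × 81% × 25% = 20.25% of Ridgefield Partners LP.
Direct interest in Ridgefield Partners LP: 6%.
Chain via Wildmere Trust → Silverbay Textiles S.p.A. (R2): 43% × 19% × 65% = 5.3105% of Ridgefield Partners LP.
Aggregating (R1): 20.25% + 6% + 5.3105% = 31.5605%.
31.5605% exceeds the 20% threshold by 11.5605 percentage points.

11.5605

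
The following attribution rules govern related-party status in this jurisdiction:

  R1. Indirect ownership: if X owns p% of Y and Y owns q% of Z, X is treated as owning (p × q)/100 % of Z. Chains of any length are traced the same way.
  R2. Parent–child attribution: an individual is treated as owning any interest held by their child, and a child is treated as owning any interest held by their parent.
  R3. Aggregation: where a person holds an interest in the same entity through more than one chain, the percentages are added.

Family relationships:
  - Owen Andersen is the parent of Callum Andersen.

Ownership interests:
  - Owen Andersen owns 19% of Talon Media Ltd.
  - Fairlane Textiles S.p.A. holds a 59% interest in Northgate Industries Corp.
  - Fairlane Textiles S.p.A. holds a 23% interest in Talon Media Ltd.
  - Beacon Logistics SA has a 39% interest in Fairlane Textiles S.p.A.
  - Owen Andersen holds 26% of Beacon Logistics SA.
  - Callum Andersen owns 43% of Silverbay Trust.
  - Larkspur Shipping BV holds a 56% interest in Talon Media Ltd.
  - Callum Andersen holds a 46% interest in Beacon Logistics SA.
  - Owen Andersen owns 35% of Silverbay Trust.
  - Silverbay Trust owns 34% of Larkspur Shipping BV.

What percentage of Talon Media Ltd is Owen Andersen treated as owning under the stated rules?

By parent–child attribution (R2), Owen Andersen is treated as also owning Callum Andersen's interest in Silverbay Trust, giving 35% + 43% = 78%.
By parent–child attribution (R2), Owen Andersen is treated as also owning Callum Andersen's interest in Beacon Logistics SA, giving 26% + 46% = 72%.
Chain via Silverbay Trust → Larkspur Shipping BV (R1): 78% × 34% × 56% = 14.8512% of Talon Media Ltd.
Chain via Beacon Logistics SA → Fairlane Textiles S.p.A. (R1): 72% × 39% × 23% = 6.4584% of Talon Media Ltd.
Direct interest in Talon Media Ltd: 19%.
Aggregating (R3): 14.8512% + 6.4584% + 19% = 40.3096%.

40.3096%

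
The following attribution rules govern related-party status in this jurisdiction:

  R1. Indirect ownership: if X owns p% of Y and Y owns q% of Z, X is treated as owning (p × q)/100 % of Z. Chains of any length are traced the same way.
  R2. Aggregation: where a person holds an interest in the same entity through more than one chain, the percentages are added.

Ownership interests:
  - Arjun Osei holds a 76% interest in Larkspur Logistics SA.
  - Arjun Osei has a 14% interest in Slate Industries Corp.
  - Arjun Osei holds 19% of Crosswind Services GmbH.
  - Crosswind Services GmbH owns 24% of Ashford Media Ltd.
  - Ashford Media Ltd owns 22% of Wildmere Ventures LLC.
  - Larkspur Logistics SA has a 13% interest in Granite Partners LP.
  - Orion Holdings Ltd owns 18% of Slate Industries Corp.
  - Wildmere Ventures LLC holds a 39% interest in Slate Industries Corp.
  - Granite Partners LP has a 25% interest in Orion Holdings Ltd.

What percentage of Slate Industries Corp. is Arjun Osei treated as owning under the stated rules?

14.835848%

Chain via Crosswind Services GmbH → Ashford Media Ltd → Wildmere Ventures LLC (R1): 19% × 24% × 22% × 39% = 0.391248% of Slate Industries Corp.
Chain via Larkspur Logistics SA → Granite Partners LP → Orion Holdings Ltd (R1): 76% × 13% × 25% × 18% = 0.4446% of Slate Industries Corp.
Direct interest in Slate Industries Corp: 14%.
Aggregating (R2): 0.391248% + 0.4446% + 14% = 14.835848%.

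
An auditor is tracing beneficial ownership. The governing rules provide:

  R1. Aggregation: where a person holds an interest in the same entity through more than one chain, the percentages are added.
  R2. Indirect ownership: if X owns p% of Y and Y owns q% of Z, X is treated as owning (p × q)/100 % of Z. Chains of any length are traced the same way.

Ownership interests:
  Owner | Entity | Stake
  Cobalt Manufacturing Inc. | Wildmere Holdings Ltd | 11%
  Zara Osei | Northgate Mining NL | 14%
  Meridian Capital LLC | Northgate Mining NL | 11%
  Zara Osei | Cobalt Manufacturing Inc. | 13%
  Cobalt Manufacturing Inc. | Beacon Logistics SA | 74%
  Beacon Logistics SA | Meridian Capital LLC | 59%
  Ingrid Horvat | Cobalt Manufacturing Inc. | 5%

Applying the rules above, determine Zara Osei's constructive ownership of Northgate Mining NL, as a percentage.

Chain via Cobalt Manufacturing Inc. → Beacon Logistics SA → Meridian Capital LLC (R2): 13% × 74% × 59% × 11% = 0.624338% of Northgate Mining NL.
Direct interest in Northgate Mining NL: 14%.
Aggregating (R1): 0.624338% + 14% = 14.624338%.

14.624338%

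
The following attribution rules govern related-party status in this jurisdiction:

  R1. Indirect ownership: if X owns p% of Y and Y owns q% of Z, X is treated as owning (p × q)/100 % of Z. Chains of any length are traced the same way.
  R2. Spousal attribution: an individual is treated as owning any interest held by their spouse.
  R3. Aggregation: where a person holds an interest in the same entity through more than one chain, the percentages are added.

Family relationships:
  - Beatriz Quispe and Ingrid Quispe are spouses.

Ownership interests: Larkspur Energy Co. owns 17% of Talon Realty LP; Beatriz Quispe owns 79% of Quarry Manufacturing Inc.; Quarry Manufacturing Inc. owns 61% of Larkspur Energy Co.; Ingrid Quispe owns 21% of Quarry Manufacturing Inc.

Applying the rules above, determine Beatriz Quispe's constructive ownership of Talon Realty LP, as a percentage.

10.37%

By spousal attribution (R2), Beatriz Quispe is treated as also owning Ingrid Quispe's interest in Quarry Manufacturing Inc, giving 79% + 21% = 100%.
Chain via Quarry Manufacturing Inc. → Larkspur Energy Co. (R1): 100% × 61% × 17% = 10.37% of Talon Realty LP.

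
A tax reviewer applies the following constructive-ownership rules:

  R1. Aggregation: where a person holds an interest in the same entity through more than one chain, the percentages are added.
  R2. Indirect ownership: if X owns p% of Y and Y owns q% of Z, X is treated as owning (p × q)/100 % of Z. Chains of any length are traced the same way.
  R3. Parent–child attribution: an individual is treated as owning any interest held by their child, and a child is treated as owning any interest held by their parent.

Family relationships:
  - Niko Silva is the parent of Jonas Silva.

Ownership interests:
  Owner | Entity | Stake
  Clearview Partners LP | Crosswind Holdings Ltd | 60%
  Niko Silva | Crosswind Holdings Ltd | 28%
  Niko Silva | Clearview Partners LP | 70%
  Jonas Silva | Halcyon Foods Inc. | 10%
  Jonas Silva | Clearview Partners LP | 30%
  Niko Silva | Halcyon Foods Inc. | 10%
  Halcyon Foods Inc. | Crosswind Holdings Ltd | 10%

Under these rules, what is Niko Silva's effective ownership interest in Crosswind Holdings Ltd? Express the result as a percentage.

By parent–child attribution (R3), Niko Silva is treated as also owning Jonas Silva's interest in Halcyon Foods Inc, giving 10% + 10% = 20%.
By parent–child attribution (R3), Niko Silva is treated as also owning Jonas Silva's interest in Clearview Partners LP, giving 70% + 30% = 100%.
Chain via Halcyon Foods Inc. (R2): 20% × 10% = 2% of Crosswind Holdings Ltd.
Chain via Clearview Partners LP (R2): 100% × 60% = 60% of Crosswind Holdings Ltd.
Direct interest in Crosswind Holdings Ltd: 28%.
Aggregating (R1): 2% + 60% + 28% = 90%.

90%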